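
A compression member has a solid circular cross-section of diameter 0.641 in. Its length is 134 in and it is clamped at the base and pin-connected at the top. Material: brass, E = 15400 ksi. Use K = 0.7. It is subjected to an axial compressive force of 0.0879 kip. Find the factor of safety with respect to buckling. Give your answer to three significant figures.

I = πd⁴/64 = π×0.641⁴/64 = 8.287×10^-3 in⁴
Effective length L_e = K·L = 0.7 × 134 = 93.80 in
P_cr = π²EI / L_e² = π² × 15400×10³ × 8.287×10^-3 / 93.80² = 143.2 lb
Factor of safety n = P_cr / P = 0.14316 / 0.0879 = 1.63

n ≈ 1.63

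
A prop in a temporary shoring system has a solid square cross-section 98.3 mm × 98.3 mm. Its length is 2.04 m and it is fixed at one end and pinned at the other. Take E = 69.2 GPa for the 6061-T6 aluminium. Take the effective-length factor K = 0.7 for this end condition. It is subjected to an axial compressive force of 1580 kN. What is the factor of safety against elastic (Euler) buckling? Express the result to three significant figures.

I = a⁴/12 = 98.3⁴/12 = 7.781×10^6 mm⁴
I = 7.781×10^6 mm⁴ = 7.781×10^-6 m⁴
Effective length L_e = K·L = 0.7 × 2.04 = 1.428 m
P_cr = π²EI / L_e² = π² × 69.2×10⁹ × 7.781×10^-6 / 1.428² = 2.606×10^6 N
Factor of safety n = P_cr / P = 2606.0 / 1580 = 1.65

n ≈ 1.65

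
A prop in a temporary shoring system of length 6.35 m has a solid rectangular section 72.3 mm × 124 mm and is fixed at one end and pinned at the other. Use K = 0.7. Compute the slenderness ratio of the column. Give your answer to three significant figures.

λ ≈ 213

For a rectangle r_min = b/√12 = 72.3/√12 = 20.87 mm
L_e = K·L = 0.7 × 6.35 m = 4.445 m = 4445.0 mm
λ = L_e / r_min = 4445.0 / 20.87 = 213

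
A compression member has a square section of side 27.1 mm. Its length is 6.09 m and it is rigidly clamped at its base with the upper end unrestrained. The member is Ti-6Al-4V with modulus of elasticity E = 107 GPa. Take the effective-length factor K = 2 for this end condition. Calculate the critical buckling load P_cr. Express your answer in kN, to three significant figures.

P_cr ≈ 0.320 kN

I = a⁴/12 = 27.1⁴/12 = 4.495×10^4 mm⁴
I = 4.495×10^4 mm⁴ = 4.495×10^-8 m⁴
Effective length L_e = K·L = 2 × 6.09 = 12.18 m
P_cr = π²EI / L_e² = π² × 107×10⁹ × 4.495×10^-8 / 12.18² = 320.0 N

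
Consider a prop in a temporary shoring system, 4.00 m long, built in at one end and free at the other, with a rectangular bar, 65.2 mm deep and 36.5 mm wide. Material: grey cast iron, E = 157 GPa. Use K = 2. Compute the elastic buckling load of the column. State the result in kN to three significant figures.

P_cr ≈ 6.40 kN

Buckling occurs about the weak axis: I_min = h·b³/12 with b = 36.5 mm (the shorter side).
I_min = 65.2×36.5³/12 = 2.642×10^5 mm⁴
I = 2.642×10^5 mm⁴ = 2.642×10^-7 m⁴
Effective length L_e = K·L = 2 × 4.00 = 8.000 m
P_cr = π²EI / L_e² = π² × 157×10⁹ × 2.642×10^-7 / 8.000² = 6.397×10^3 N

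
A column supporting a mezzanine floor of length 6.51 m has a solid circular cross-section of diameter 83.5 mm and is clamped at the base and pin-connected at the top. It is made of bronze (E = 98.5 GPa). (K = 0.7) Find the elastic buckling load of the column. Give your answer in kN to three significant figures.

I = πd⁴/64 = π×83.5⁴/64 = 2.386×10^6 mm⁴
I = 2.386×10^6 mm⁴ = 2.386×10^-6 m⁴
Effective length L_e = K·L = 0.7 × 6.51 = 4.557 m
P_cr = π²EI / L_e² = π² × 98.5×10⁹ × 2.386×10^-6 / 4.557² = 1.117×10^5 N

P_cr ≈ 112 kN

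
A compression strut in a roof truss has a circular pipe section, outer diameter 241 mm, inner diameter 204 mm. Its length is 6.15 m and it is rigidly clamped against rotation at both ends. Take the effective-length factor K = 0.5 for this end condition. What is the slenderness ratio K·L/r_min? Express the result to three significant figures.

d_o = 241 mm, d_i = 204 mm
I = π(d_o⁴ − d_i⁴)/64 = π(241⁴ − 204.0⁴)/64 = 8.058×10^7 mm⁴
A = 1.293×10^4 mm²;  r_min = √(I/A) = √(8.058×10^7/1.293×10^4) = 78.94 mm
L_e = K·L = 0.5 × 6.15 m = 3.075 m = 3075.0 mm
λ = L_e / r_min = 3075.0 / 78.94 = 39.0

λ ≈ 39.0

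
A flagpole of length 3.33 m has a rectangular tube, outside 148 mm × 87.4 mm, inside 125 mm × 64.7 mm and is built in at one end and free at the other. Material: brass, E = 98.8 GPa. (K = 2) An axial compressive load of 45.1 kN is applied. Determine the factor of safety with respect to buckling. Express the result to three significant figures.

Weak-axis I_min = (h_o·b_o³ − h_i·b_i³)/12 with b_o = 87.4, b_i = 64.70 mm (shorter outer/inner sides).
I_min = (148×87.4³ − 125.0×64.70³)/12 = 5.413×10^6 mm⁴
I = 5.413×10^6 mm⁴ = 5.413×10^-6 m⁴
Effective length L_e = K·L = 2 × 3.33 = 6.660 m
P_cr = π²EI / L_e² = π² × 98.8×10⁹ × 5.413×10^-6 / 6.660² = 1.190×10^5 N
Factor of safety n = P_cr / P = 119.00 / 45.1 = 2.64

n ≈ 2.64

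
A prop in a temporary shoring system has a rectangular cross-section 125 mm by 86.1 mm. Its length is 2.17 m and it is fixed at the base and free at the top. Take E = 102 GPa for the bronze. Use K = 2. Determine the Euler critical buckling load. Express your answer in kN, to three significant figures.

Buckling occurs about the weak axis: I_min = h·b³/12 with b = 86.1 mm (the shorter side).
I_min = 125×86.1³/12 = 6.649×10^6 mm⁴
I = 6.649×10^6 mm⁴ = 6.649×10^-6 m⁴
Effective length L_e = K·L = 2 × 2.17 = 4.340 m
P_cr = π²EI / L_e² = π² × 102×10⁹ × 6.649×10^-6 / 4.340² = 3.554×10^5 N

P_cr ≈ 355 kN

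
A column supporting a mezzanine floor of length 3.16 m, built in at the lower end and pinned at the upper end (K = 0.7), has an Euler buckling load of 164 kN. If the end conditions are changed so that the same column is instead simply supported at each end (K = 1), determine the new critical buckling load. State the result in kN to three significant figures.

P_cr ≈ 80.4 kN

P_cr ∝ 1/K², so P_cr,new = P_cr,old × (K_old/K_new)² = 164 × (0.7/1)²
= 164 × 0.4900 = 80.4 kN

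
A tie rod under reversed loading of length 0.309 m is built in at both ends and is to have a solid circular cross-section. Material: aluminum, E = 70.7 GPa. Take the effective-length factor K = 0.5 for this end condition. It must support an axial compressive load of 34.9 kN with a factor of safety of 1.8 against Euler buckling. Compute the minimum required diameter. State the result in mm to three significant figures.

d ≈ 14.5 mm

Required P_cr = n·P = 1.8 × 34.9 = 62.82 kN
L_e = K·L = 0.5 × 0.309 = 0.1545 m
Required I = P_cr·L_e²/(π²E) = 6.282×10^4 × 0.1545² / (π² × 7.07×10^10) = 2.149×10^-9 m⁴
I_req = 2.149×10^3 mm⁴
Solid circle: I = πd⁴/64  ⇒  d = (64I/π)^(1/4) = (64×2.149×10^3/π)^(1/4) = 14.5 mm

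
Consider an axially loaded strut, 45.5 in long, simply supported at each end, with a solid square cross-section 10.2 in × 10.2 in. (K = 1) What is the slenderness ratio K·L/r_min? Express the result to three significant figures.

I = a⁴/12 = 10.2⁴/12 = 902.0 in⁴
A = 104.0 in²;  r_min = √(I/A) = √(902.0/104.0) = 2.944 in
L_e = K·L = 1 × 45.5 = 45.50 in
λ = L_e / r_min = 45.500 / 2.944 = 15.5

λ ≈ 15.5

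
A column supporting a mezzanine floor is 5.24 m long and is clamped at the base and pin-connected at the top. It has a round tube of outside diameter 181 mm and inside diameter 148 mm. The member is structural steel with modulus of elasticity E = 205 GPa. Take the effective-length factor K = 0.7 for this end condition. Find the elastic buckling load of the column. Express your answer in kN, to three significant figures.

d_o = 181 mm, d_i = 148 mm
I = π(d_o⁴ − d_i⁴)/64 = π(181⁴ − 148.0⁴)/64 = 2.913×10^7 mm⁴
I = 2.913×10^7 mm⁴ = 2.913×10^-5 m⁴
Effective length L_e = K·L = 0.7 × 5.24 = 3.668 m
P_cr = π²EI / L_e² = π² × 205×10⁹ × 2.913×10^-5 / 3.668² = 4.381×10^6 N

P_cr ≈ 4380 kN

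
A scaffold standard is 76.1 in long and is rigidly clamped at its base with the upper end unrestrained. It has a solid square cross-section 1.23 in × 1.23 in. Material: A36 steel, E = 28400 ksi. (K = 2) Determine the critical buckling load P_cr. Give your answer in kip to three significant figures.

I = a⁴/12 = 1.23⁴/12 = 0.1907 in⁴
Effective length L_e = K·L = 2 × 76.1 = 152.2 in
P_cr = π²EI / L_e² = π² × 28400×10³ × 0.1907 / 152.2² = 2.308×10^3 lb

P_cr ≈ 2.31 kip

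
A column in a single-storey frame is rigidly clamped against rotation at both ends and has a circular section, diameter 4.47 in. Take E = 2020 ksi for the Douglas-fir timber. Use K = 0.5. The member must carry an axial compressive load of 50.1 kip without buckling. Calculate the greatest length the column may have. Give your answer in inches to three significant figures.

I = πd⁴/64 = π×4.47⁴/64 = 19.60 in⁴
At the buckling limit P_cr = P = 5.010×10^4 lb
From P_cr = π²EI/(K·L)²:  L = (1/K)·√(π²EI/P_cr) = (1/0.5)·√(π²×2.02×10^6×19.60/5.010×10^4)
L = 177 in

L_max ≈ 177 in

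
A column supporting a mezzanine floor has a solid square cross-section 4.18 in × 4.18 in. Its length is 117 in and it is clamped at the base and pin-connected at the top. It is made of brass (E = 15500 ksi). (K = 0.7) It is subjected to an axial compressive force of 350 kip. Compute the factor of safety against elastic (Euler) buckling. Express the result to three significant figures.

I = a⁴/12 = 4.18⁴/12 = 25.44 in⁴
Effective length L_e = K·L = 0.7 × 117 = 81.90 in
P_cr = π²EI / L_e² = π² × 15500×10³ × 25.44 / 81.90² = 5.802×10^5 lb
Factor of safety n = P_cr / P = 580.21 / 350 = 1.66

n ≈ 1.66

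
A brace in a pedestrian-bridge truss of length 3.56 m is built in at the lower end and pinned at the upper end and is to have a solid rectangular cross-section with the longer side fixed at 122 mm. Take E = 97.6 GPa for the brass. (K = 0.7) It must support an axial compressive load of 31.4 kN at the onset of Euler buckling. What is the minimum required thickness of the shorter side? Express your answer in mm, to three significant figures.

b ≈ 27.1 mm

L_e = K·L = 0.7 × 3.56 = 2.492 m
Required I = P_cr·L_e²/(π²E) = 3.140×10^4 × 2.492² / (π² × 9.76×10^10) = 2.024×10^-7 m⁴
I_req = 2.024×10^5 mm⁴
Rectangle, weak axis: I_min = h·b³/12 with h = 122 mm fixed  ⇒  b = (12I/h)^(1/3) = 27.1 mm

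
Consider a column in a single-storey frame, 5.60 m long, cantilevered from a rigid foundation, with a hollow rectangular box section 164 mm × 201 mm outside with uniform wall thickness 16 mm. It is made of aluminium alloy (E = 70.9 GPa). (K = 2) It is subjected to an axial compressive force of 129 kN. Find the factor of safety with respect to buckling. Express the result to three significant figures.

Inner dimensions: h_i = 201 − 2×16 = 169.0 mm, b_i = 164 − 2×16 = 132.0 mm
Weak-axis I_min = (h_o·b_o³ − h_i·b_i³)/12 with b_o = 164, b_i = 132.0 mm (shorter outer/inner sides).
I_min = (201×164³ − 169.0×132.0³)/12 = 4.149×10^7 mm⁴
I = 4.149×10^7 mm⁴ = 4.149×10^-5 m⁴
Effective length L_e = K·L = 2 × 5.60 = 11.20 m
P_cr = π²EI / L_e² = π² × 70.9×10⁹ × 4.149×10^-5 / 11.20² = 2.315×10^5 N
Factor of safety n = P_cr / P = 231.46 / 129 = 1.79

n ≈ 1.79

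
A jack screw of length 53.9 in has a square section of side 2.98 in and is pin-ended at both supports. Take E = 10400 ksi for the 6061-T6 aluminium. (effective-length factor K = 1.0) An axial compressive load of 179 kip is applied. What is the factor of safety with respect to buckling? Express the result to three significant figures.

n ≈ 1.30

I = a⁴/12 = 2.98⁴/12 = 6.572 in⁴
Effective length L_e = K·L = 1 × 53.9 = 53.90 in
P_cr = π²EI / L_e² = π² × 10400×10³ × 6.572 / 53.90² = 2.322×10^5 lb
Factor of safety n = P_cr / P = 232.19 / 179 = 1.30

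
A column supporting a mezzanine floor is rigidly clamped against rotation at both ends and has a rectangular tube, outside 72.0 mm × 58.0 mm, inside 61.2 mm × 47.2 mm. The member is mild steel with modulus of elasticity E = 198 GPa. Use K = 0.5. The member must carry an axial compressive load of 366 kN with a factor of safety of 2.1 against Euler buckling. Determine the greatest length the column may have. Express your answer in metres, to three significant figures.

Weak-axis I_min = (h_o·b_o³ − h_i·b_i³)/12 with b_o = 58.0, b_i = 47.20 mm (shorter outer/inner sides).
I_min = (72.0×58.0³ − 61.20×47.20³)/12 = 6.344×10^5 mm⁴
I = 6.344×10^-7 m⁴
Required critical load P_cr = n·P = 2.1 × 366 = 768.6 kN = 7.686×10^5 N
From P_cr = π²EI/(K·L)²:  L = (1/K)·√(π²EI/P_cr) = (1/0.5)·√(π²×1.98×10^11×6.344×10^-7/7.686×10^5)
L = 2.54 m

L_max ≈ 2.54 m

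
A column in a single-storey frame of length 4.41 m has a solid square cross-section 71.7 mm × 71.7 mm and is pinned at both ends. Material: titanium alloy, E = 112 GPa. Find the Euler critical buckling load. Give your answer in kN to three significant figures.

P_cr ≈ 125 kN

I = a⁴/12 = 71.7⁴/12 = 2.202×10^6 mm⁴
I = 2.202×10^6 mm⁴ = 2.202×10^-6 m⁴
Effective length L_e = K·L = 1 × 4.41 = 4.410 m
P_cr = π²EI / L_e² = π² × 112×10⁹ × 2.202×10^-6 / 4.410² = 1.252×10^5 N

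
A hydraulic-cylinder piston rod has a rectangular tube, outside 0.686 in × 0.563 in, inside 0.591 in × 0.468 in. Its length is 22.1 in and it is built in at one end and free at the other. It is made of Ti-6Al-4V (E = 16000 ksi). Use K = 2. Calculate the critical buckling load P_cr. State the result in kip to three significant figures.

P_cr ≈ 0.417 kip

Weak-axis I_min = (h_o·b_o³ − h_i·b_i³)/12 with b_o = 0.563, b_i = 0.4680 in (shorter outer/inner sides).
I_min = (0.686×0.563³ − 0.5910×0.4680³)/12 = 5.153×10^-3 in⁴
Effective length L_e = K·L = 2 × 22.1 = 44.20 in
P_cr = π²EI / L_e² = π² × 16000×10³ × 5.153×10^-3 / 44.20² = 416.5 lb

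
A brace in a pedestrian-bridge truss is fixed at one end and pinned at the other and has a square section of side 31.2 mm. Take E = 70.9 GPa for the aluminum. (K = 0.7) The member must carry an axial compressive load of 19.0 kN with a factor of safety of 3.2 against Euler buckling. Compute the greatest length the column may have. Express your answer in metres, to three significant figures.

L_max ≈ 1.36 m

I = a⁴/12 = 31.2⁴/12 = 7.897×10^4 mm⁴
I = 7.897×10^-8 m⁴
Required critical load P_cr = n·P = 3.2 × 19.0 = 60.80 kN = 6.080×10^4 N
From P_cr = π²EI/(K·L)²:  L = (1/K)·√(π²EI/P_cr) = (1/0.7)·√(π²×7.09×10^10×7.897×10^-8/6.080×10^4)
L = 1.36 m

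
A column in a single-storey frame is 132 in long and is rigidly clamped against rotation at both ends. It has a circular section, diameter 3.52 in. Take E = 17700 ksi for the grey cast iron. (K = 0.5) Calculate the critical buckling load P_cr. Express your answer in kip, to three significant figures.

P_cr ≈ 302 kip

I = πd⁴/64 = π×3.52⁴/64 = 7.536 in⁴
Effective length L_e = K·L = 0.5 × 132 = 66.00 in
P_cr = π²EI / L_e² = π² × 17700×10³ × 7.536 / 66.00² = 3.022×10^5 lb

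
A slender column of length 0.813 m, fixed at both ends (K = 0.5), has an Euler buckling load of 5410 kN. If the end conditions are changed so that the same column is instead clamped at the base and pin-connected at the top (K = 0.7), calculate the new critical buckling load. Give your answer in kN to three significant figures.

P_cr ∝ 1/K², so P_cr,new = P_cr,old × (K_old/K_new)² = 5410 × (0.5/0.7)²
= 5410 × 0.5102 = 2760 kN

P_cr ≈ 2760 kN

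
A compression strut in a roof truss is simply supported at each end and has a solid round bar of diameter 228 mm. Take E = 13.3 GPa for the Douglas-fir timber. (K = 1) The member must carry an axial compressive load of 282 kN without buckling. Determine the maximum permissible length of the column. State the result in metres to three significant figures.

L_max ≈ 7.86 m

I = πd⁴/64 = π×228⁴/64 = 1.327×10^8 mm⁴
I = 1.327×10^-4 m⁴
At the buckling limit P_cr = P = 2.820×10^5 N
From P_cr = π²EI/(K·L)²:  L = (1/K)·√(π²EI/P_cr) = (1/1)·√(π²×1.33×10^10×1.327×10^-4/2.820×10^5)
L = 7.86 m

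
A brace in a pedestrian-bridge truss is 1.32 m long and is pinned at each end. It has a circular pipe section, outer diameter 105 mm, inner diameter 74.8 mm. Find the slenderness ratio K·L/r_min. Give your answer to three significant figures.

λ ≈ 41.0

d_o = 105 mm, d_i = 74.8 mm
I = π(d_o⁴ − d_i⁴)/64 = π(105⁴ − 74.80⁴)/64 = 4.430×10^6 mm⁴
A = 4.265×10^3 mm²;  r_min = √(I/A) = √(4.430×10^6/4.265×10^3) = 32.23 mm
L_e = K·L = 1 × 1.32 m = 1.320 m = 1320.0 mm
λ = L_e / r_min = 1320.0 / 32.23 = 41.0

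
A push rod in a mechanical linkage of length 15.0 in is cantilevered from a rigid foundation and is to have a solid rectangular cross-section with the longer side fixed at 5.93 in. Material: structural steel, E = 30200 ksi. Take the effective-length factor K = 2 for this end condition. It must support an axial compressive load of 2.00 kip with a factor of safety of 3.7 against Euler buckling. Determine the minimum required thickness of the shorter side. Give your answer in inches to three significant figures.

Required P_cr = n·P = 3.7 × 2.00 = 7.400 kip
L_e = K·L = 2 × 15.0 = 30.00 in
Required I = P_cr·L_e²/(π²E) = 7.400×10^3 × 30.00² / (π² × 3.02×10^7) = 2.234×10^-2 in⁴
Rectangle, weak axis: I_min = h·b³/12 with h = 5.93 in fixed  ⇒  b = (12I/h)^(1/3) = 0.356 in

b ≈ 0.356 in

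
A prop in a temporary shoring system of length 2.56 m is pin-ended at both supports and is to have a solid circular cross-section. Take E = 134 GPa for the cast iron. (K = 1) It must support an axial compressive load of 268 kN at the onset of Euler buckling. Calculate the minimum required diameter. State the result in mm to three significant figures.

L_e = K·L = 1 × 2.56 = 2.560 m
Required I = P_cr·L_e²/(π²E) = 2.680×10^5 × 2.560² / (π² × 1.34×10^11) = 1.328×10^-6 m⁴
I_req = 1.328×10^6 mm⁴
Solid circle: I = πd⁴/64  ⇒  d = (64I/π)^(1/4) = (64×1.328×10^6/π)^(1/4) = 72.1 mm

d ≈ 72.1 mm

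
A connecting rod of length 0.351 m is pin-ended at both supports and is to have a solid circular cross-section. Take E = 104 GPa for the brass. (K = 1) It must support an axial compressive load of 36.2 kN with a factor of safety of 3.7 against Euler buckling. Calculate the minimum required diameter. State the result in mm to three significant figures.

Required P_cr = n·P = 3.7 × 36.2 = 133.9 kN
L_e = K·L = 1 × 0.351 = 0.3510 m
Required I = P_cr·L_e²/(π²E) = 1.339×10^5 × 0.3510² / (π² × 1.04×10^11) = 1.608×10^-8 m⁴
I_req = 1.608×10^4 mm⁴
Solid circle: I = πd⁴/64  ⇒  d = (64I/π)^(1/4) = (64×1.608×10^4/π)^(1/4) = 23.9 mm

d ≈ 23.9 mm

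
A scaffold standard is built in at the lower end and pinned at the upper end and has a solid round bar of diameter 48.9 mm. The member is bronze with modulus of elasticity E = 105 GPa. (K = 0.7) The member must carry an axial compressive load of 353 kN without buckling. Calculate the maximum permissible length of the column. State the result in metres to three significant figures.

I = πd⁴/64 = π×48.9⁴/64 = 2.807×10^5 mm⁴
I = 2.807×10^-7 m⁴
At the buckling limit P_cr = P = 3.530×10^5 N
From P_cr = π²EI/(K·L)²:  L = (1/K)·√(π²EI/P_cr) = (1/0.7)·√(π²×1.05×10^11×2.807×10^-7/3.530×10^5)
L = 1.30 m

L_max ≈ 1.30 m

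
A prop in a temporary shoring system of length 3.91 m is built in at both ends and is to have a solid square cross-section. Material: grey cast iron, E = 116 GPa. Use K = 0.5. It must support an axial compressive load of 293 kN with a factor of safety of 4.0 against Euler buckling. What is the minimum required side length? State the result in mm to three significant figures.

Required P_cr = n·P = 4.0 × 293 = 1172 kN
L_e = K·L = 0.5 × 3.91 = 1.955 m
Required I = P_cr·L_e²/(π²E) = 1.172×10^6 × 1.955² / (π² × 1.16×10^11) = 3.913×10^-6 m⁴
I_req = 3.913×10^6 mm⁴
Solid square: I = a⁴/12  ⇒  a = (12I)^(1/4) = (12×3.913×10^6)^(1/4) = 82.8 mm

a ≈ 82.8 mm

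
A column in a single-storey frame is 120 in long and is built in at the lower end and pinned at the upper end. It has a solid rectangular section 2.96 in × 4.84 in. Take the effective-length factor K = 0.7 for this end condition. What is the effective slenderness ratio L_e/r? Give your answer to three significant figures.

λ ≈ 98.3

For a rectangle r_min = b/√12 = 2.96/√12 = 0.8545 in
L_e = K·L = 0.7 × 120 = 84.00 in
λ = L_e / r_min = 84.000 / 0.8545 = 98.3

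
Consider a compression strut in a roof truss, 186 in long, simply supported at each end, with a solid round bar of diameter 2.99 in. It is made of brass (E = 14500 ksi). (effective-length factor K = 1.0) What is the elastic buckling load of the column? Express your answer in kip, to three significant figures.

I = πd⁴/64 = π×2.99⁴/64 = 3.923 in⁴
Effective length L_e = K·L = 1 × 186 = 186.0 in
P_cr = π²EI / L_e² = π² × 14500×10³ × 3.923 / 186.0² = 1.623×10^4 lb

P_cr ≈ 16.2 kip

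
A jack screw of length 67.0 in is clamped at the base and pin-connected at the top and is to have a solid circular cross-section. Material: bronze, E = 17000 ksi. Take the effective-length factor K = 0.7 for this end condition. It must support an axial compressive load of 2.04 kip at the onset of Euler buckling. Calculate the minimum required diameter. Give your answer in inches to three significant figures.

L_e = K·L = 0.7 × 67.0 = 46.90 in
Required I = P_cr·L_e²/(π²E) = 2.040×10^3 × 46.90² / (π² × 1.70×10^7) = 2.674×10^-2 in⁴
Solid circle: I = πd⁴/64  ⇒  d = (64I/π)^(1/4) = (64×2.674×10^-2/π)^(1/4) = 0.859 in

d ≈ 0.859 in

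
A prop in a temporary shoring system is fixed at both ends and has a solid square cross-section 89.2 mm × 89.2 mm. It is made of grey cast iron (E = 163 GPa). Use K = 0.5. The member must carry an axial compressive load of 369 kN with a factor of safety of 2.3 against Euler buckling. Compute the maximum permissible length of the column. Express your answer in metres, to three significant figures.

I = a⁴/12 = 89.2⁴/12 = 5.276×10^6 mm⁴
I = 5.276×10^-6 m⁴
Required critical load P_cr = n·P = 2.3 × 369 = 848.7 kN = 8.487×10^5 N
From P_cr = π²EI/(K·L)²:  L = (1/K)·√(π²EI/P_cr) = (1/0.5)·√(π²×1.63×10^11×5.276×10^-6/8.487×10^5)
L = 6.32 m

L_max ≈ 6.32 m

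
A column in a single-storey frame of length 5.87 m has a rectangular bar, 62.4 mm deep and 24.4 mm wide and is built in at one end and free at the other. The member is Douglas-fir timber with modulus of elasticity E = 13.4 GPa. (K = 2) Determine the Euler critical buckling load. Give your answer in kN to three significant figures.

Buckling occurs about the weak axis: I_min = h·b³/12 with b = 24.4 mm (the shorter side).
I_min = 62.4×24.4³/12 = 7.554×10^4 mm⁴
I = 7.554×10^4 mm⁴ = 7.554×10^-8 m⁴
Effective length L_e = K·L = 2 × 5.87 = 11.74 m
P_cr = π²EI / L_e² = π² × 13.4×10⁹ × 7.554×10^-8 / 11.74² = 72.48 N

P_cr ≈ 0.0725 kN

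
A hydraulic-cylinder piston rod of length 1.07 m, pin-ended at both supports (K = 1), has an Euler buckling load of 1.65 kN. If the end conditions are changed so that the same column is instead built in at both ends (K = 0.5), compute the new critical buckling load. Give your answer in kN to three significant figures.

P_cr ≈ 6.60 kN

P_cr ∝ 1/K², so P_cr,new = P_cr,old × (K_old/K_new)² = 1.65 × (1/0.5)²
= 1.65 × 4.000 = 6.60 kN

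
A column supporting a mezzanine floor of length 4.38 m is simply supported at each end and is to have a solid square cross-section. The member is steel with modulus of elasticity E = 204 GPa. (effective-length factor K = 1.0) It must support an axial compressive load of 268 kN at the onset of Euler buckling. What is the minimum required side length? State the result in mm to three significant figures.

L_e = K·L = 1 × 4.38 = 4.380 m
Required I = P_cr·L_e²/(π²E) = 2.680×10^5 × 4.380² / (π² × 2.04×10^11) = 2.554×10^-6 m⁴
I_req = 2.554×10^6 mm⁴
Solid square: I = a⁴/12  ⇒  a = (12I)^(1/4) = (12×2.554×10^6)^(1/4) = 74.4 mm

a ≈ 74.4 mm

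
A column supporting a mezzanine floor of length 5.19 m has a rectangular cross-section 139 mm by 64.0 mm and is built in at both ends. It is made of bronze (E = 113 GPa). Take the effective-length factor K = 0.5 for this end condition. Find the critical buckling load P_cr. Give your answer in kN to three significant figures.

P_cr ≈ 503 kN

Buckling occurs about the weak axis: I_min = h·b³/12 with b = 64.0 mm (the shorter side).
I_min = 139×64.0³/12 = 3.037×10^6 mm⁴
I = 3.037×10^6 mm⁴ = 3.037×10^-6 m⁴
Effective length L_e = K·L = 0.5 × 5.19 = 2.595 m
P_cr = π²EI / L_e² = π² × 113×10⁹ × 3.037×10^-6 / 2.595² = 5.029×10^5 N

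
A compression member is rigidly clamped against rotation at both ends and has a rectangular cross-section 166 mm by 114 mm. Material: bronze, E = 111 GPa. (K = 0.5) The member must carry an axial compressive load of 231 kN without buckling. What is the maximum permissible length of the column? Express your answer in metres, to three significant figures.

Buckling occurs about the weak axis: I_min = h·b³/12 with b = 114 mm (the shorter side).
I_min = 166×114³/12 = 2.049×10^7 mm⁴
I = 2.049×10^-5 m⁴
At the buckling limit P_cr = P = 2.310×10^5 N
From P_cr = π²EI/(K·L)²:  L = (1/K)·√(π²EI/P_cr) = (1/0.5)·√(π²×1.11×10^11×2.049×10^-5/2.310×10^5)
L = 19.7 m

L_max ≈ 19.7 m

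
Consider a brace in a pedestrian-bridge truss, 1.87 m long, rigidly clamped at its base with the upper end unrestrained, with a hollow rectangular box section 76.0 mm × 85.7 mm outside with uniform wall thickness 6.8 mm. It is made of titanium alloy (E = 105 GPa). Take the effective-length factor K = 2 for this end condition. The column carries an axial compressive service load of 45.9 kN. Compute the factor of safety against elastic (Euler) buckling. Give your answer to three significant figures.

n ≈ 2.70

Inner dimensions: h_i = 85.7 − 2×6.8 = 72.10 mm, b_i = 76.0 − 2×6.8 = 62.40 mm
Weak-axis I_min = (h_o·b_o³ − h_i·b_i³)/12 with b_o = 76.0, b_i = 62.40 mm (shorter outer/inner sides).
I_min = (85.7×76.0³ − 72.10×62.40³)/12 = 1.675×10^6 mm⁴
I = 1.675×10^6 mm⁴ = 1.675×10^-6 m⁴
Effective length L_e = K·L = 2 × 1.87 = 3.740 m
P_cr = π²EI / L_e² = π² × 105×10⁹ × 1.675×10^-6 / 3.740² = 1.241×10^5 N
Factor of safety n = P_cr / P = 124.11 / 45.9 = 2.70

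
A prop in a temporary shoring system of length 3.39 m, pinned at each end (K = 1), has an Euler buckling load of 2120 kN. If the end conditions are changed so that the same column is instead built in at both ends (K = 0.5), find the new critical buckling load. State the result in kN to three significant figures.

P_cr ∝ 1/K², so P_cr,new = P_cr,old × (K_old/K_new)² = 2120 × (1/0.5)²
= 2120 × 4.000 = 8480 kN

P_cr ≈ 8480 kN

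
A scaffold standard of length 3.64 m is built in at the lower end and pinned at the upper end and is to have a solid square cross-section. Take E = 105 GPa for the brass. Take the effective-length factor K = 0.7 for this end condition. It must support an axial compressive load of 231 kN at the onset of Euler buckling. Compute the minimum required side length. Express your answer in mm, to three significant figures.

L_e = K·L = 0.7 × 3.64 = 2.548 m
Required I = P_cr·L_e²/(π²E) = 2.310×10^5 × 2.548² / (π² × 1.05×10^11) = 1.447×10^-6 m⁴
I_req = 1.447×10^6 mm⁴
Solid square: I = a⁴/12  ⇒  a = (12I)^(1/4) = (12×1.447×10^6)^(1/4) = 64.6 mm

a ≈ 64.6 mm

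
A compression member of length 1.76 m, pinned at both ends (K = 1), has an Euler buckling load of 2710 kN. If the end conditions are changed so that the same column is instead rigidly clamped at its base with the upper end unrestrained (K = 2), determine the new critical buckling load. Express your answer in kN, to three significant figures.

P_cr ≈ 678 kN

P_cr ∝ 1/K², so P_cr,new = P_cr,old × (K_old/K_new)² = 2710 × (1/2)²
= 2710 × 0.2500 = 678 kN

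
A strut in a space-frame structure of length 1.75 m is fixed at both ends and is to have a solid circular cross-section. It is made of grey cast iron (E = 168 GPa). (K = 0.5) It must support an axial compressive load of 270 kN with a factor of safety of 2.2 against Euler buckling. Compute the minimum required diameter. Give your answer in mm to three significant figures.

d ≈ 48.6 mm

Required P_cr = n·P = 2.2 × 270 = 594.0 kN
L_e = K·L = 0.5 × 1.75 = 0.8750 m
Required I = P_cr·L_e²/(π²E) = 5.940×10^5 × 0.8750² / (π² × 1.68×10^11) = 2.743×10^-7 m⁴
I_req = 2.743×10^5 mm⁴
Solid circle: I = πd⁴/64  ⇒  d = (64I/π)^(1/4) = (64×2.743×10^5/π)^(1/4) = 48.6 mm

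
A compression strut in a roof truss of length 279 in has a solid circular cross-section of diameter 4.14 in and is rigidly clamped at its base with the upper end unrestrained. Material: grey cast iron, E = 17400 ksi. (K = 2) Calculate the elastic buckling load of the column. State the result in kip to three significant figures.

P_cr ≈ 7.95 kip

I = πd⁴/64 = π×4.14⁴/64 = 14.42 in⁴
Effective length L_e = K·L = 2 × 279 = 558.0 in
P_cr = π²EI / L_e² = π² × 17400×10³ × 14.42 / 558.0² = 7.953×10^3 lb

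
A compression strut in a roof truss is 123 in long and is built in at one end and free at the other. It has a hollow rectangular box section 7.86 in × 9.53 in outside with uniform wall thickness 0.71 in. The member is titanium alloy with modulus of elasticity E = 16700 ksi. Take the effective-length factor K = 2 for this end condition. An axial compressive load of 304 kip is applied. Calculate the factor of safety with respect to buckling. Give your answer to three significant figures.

Inner dimensions: h_i = 9.53 − 2×0.71 = 8.110 in, b_i = 7.86 − 2×0.71 = 6.440 in
Weak-axis I_min = (h_o·b_o³ − h_i·b_i³)/12 with b_o = 7.86, b_i = 6.440 in (shorter outer/inner sides).
I_min = (9.53×7.86³ − 8.110×6.440³)/12 = 205.1 in⁴
Effective length L_e = K·L = 2 × 123 = 246.0 in
P_cr = π²EI / L_e² = π² × 16700×10³ × 205.1 / 246.0² = 5.587×10^5 lb
Factor of safety n = P_cr / P = 558.69 / 304 = 1.84

n ≈ 1.84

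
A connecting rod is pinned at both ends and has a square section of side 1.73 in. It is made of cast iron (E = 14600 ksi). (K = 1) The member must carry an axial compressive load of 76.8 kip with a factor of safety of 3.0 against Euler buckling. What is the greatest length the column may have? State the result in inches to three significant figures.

I = a⁴/12 = 1.73⁴/12 = 0.7465 in⁴
Required critical load P_cr = n·P = 3.0 × 76.8 = 230.4 kip = 2.304×10^5 lb
From P_cr = π²EI/(K·L)²:  L = (1/K)·√(π²EI/P_cr) = (1/1)·√(π²×1.46×10^7×0.7465/2.304×10^5)
L = 21.6 in

L_max ≈ 21.6 in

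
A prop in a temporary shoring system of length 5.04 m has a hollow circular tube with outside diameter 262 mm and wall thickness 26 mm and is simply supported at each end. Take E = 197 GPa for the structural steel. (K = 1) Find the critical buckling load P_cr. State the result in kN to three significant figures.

Inner diameter d_i = 262 − 2×26 = 210.0 mm
I = π(d_o⁴ − d_i⁴)/64 = π(262⁴ − 210.0⁴)/64 = 1.358×10^8 mm⁴
I = 1.358×10^8 mm⁴ = 1.358×10^-4 m⁴
Effective length L_e = K·L = 1 × 5.04 = 5.040 m
P_cr = π²EI / L_e² = π² × 197×10⁹ × 1.358×10^-4 / 5.040² = 1.040×10^7 N

P_cr ≈ 10400 kN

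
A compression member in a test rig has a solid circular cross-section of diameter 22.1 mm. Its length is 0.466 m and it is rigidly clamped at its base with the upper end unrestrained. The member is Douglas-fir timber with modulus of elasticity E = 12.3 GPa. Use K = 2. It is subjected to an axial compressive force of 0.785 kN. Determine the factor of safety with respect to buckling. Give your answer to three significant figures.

n ≈ 2.08

I = πd⁴/64 = π×22.1⁴/64 = 1.171×10^4 mm⁴
I = 1.171×10^4 mm⁴ = 1.171×10^-8 m⁴
Effective length L_e = K·L = 2 × 0.466 = 0.9320 m
P_cr = π²EI / L_e² = π² × 12.3×10⁹ × 1.171×10^-8 / 0.9320² = 1.636×10^3 N
Factor of safety n = P_cr / P = 1.6365 / 0.785 = 2.08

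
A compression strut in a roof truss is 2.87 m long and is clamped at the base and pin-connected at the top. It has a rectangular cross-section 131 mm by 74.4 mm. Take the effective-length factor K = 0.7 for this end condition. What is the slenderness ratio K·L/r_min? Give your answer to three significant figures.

λ ≈ 93.5

Buckling occurs about the weak axis: I_min = h·b³/12 with b = 74.4 mm (the shorter side).
I_min = 131×74.4³/12 = 4.496×10^6 mm⁴
A = 9.746×10^3 mm²;  r_min = √(I/A) = √(4.496×10^6/9.746×10^3) = 21.48 mm
L_e = K·L = 0.7 × 2.87 m = 2.009 m = 2009.0 mm
λ = L_e / r_min = 2009.0 / 21.48 = 93.5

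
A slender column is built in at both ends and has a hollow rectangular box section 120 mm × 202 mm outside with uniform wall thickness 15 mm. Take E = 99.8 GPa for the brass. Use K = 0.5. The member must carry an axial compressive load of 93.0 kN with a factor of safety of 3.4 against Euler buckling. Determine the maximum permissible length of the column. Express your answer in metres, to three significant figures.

Inner dimensions: h_i = 202 − 2×15 = 172.0 mm, b_i = 120 − 2×15 = 90.00 mm
Weak-axis I_min = (h_o·b_o³ − h_i·b_i³)/12 with b_o = 120, b_i = 90.00 mm (shorter outer/inner sides).
I_min = (202×120³ − 172.0×90.00³)/12 = 1.864×10^7 mm⁴
I = 1.864×10^-5 m⁴
Required critical load P_cr = n·P = 3.4 × 93.0 = 316.2 kN = 3.162×10^5 N
From P_cr = π²EI/(K·L)²:  L = (1/K)·√(π²EI/P_cr) = (1/0.5)·√(π²×9.98×10^10×1.864×10^-5/3.162×10^5)
L = 15.2 m

L_max ≈ 15.2 m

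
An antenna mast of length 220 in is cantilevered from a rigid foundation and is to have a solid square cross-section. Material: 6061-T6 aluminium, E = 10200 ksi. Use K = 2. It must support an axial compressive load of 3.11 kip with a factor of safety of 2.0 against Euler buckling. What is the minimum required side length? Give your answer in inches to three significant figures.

Required P_cr = n·P = 2.0 × 3.11 = 6.220 kip
L_e = K·L = 2 × 220 = 440.0 in
Required I = P_cr·L_e²/(π²E) = 6.220×10^3 × 440.0² / (π² × 1.02×10^7) = 11.96 in⁴
Solid square: I = a⁴/12  ⇒  a = (12I)^(1/4) = (12×11.96)^(1/4) = 3.46 in

a ≈ 3.46 in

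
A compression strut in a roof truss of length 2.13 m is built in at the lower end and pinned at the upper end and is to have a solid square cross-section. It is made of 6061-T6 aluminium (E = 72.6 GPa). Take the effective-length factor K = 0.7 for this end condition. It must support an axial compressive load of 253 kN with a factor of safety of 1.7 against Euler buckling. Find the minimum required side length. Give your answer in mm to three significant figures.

Required P_cr = n·P = 1.7 × 253 = 430.1 kN
L_e = K·L = 0.7 × 2.13 = 1.491 m
Required I = P_cr·L_e²/(π²E) = 4.301×10^5 × 1.491² / (π² × 7.26×10^10) = 1.334×10^-6 m⁴
I_req = 1.334×10^6 mm⁴
Solid square: I = a⁴/12  ⇒  a = (12I)^(1/4) = (12×1.334×10^6)^(1/4) = 63.3 mm

a ≈ 63.3 mm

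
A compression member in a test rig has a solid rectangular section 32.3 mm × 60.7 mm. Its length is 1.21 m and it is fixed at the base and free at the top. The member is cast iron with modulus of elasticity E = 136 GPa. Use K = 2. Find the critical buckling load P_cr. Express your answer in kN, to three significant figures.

Buckling occurs about the weak axis: I_min = h·b³/12 with b = 32.3 mm (the shorter side).
I_min = 60.7×32.3³/12 = 1.705×10^5 mm⁴
I = 1.705×10^5 mm⁴ = 1.705×10^-7 m⁴
Effective length L_e = K·L = 2 × 1.21 = 2.420 m
P_cr = π²EI / L_e² = π² × 136×10⁹ × 1.705×10^-7 / 2.420² = 3.907×10^4 N

P_cr ≈ 39.1 kN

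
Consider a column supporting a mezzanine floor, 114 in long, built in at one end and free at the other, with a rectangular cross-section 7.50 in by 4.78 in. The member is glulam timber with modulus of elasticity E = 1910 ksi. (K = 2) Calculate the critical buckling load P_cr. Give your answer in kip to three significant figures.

Buckling occurs about the weak axis: I_min = h·b³/12 with b = 4.78 in (the shorter side).
I_min = 7.50×4.78³/12 = 68.26 in⁴
Effective length L_e = K·L = 2 × 114 = 228.0 in
P_cr = π²EI / L_e² = π² × 1910×10³ × 68.26 / 228.0² = 2.475×10^4 lb

P_cr ≈ 24.8 kip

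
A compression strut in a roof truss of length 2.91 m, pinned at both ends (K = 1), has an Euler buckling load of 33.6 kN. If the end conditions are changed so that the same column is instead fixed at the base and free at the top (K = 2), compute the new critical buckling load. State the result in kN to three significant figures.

P_cr ∝ 1/K², so P_cr,new = P_cr,old × (K_old/K_new)² = 33.6 × (1/2)²
= 33.6 × 0.2500 = 8.40 kN

P_cr ≈ 8.40 kN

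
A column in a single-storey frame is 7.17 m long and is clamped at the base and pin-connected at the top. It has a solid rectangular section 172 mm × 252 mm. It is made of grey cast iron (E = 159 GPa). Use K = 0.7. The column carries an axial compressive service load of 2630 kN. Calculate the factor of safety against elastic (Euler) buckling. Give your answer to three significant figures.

Buckling occurs about the weak axis: I_min = h·b³/12 with b = 172 mm (the shorter side).
I_min = 252×172³/12 = 1.069×10^8 mm⁴
I = 1.069×10^8 mm⁴ = 1.069×10^-4 m⁴
Effective length L_e = K·L = 0.7 × 7.17 = 5.019 m
P_cr = π²EI / L_e² = π² × 159×10⁹ × 1.069×10^-4 / 5.019² = 6.657×10^6 N
Factor of safety n = P_cr / P = 6656.8 / 2630 = 2.53

n ≈ 2.53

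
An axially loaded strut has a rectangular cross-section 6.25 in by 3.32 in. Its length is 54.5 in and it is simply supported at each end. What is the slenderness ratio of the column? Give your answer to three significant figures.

λ ≈ 56.9

For a rectangle r_min = b/√12 = 3.32/√12 = 0.9584 in
L_e = K·L = 1 × 54.5 = 54.50 in
λ = L_e / r_min = 54.500 / 0.9584 = 56.9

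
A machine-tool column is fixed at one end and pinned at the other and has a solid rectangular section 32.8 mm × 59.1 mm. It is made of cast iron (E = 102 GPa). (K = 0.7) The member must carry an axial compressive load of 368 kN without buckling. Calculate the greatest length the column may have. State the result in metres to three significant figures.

L_max ≈ 0.985 m

Buckling occurs about the weak axis: I_min = h·b³/12 with b = 32.8 mm (the shorter side).
I_min = 59.1×32.8³/12 = 1.738×10^5 mm⁴
I = 1.738×10^-7 m⁴
At the buckling limit P_cr = P = 3.680×10^5 N
From P_cr = π²EI/(K·L)²:  L = (1/K)·√(π²EI/P_cr) = (1/0.7)·√(π²×1.02×10^11×1.738×10^-7/3.680×10^5)
L = 0.985 m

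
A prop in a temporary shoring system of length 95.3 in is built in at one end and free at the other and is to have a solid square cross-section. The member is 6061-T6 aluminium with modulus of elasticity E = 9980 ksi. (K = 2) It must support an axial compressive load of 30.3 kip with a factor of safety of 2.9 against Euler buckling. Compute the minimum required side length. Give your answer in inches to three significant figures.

Required P_cr = n·P = 2.9 × 30.3 = 87.87 kip
L_e = K·L = 2 × 95.3 = 190.6 in
Required I = P_cr·L_e²/(π²E) = 8.787×10^4 × 190.6² / (π² × 9.98×10^6) = 32.41 in⁴
Solid square: I = a⁴/12  ⇒  a = (12I)^(1/4) = (12×32.41)^(1/4) = 4.44 in

a ≈ 4.44 in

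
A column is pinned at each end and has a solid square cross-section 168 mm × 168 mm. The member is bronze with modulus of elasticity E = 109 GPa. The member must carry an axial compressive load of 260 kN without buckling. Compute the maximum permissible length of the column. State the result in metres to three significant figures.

I = a⁴/12 = 168⁴/12 = 6.638×10^7 mm⁴
I = 6.638×10^-5 m⁴
At the buckling limit P_cr = P = 2.600×10^5 N
From P_cr = π²EI/(K·L)²:  L = (1/K)·√(π²EI/P_cr) = (1/1)·√(π²×1.09×10^11×6.638×10^-5/2.600×10^5)
L = 16.6 m

L_max ≈ 16.6 m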